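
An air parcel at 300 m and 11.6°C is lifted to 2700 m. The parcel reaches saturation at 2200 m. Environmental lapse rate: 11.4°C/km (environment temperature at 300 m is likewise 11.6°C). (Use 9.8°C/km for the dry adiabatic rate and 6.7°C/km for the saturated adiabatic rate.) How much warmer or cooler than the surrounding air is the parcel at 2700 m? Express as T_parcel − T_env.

Parcel:
  300–2200 m, dry: Δz = 1.9 km ⇒ ΔT = -18.62°C; T = -7.02°C
  2200–2700 m, saturated: Δz = 0.5 km ⇒ ΔT = -3.35°C; T = -10.37°C
Environment:
  300–2700 m, environment: Δz = 2.4 km ⇒ ΔT = -27.36°C; T = -15.76°C
T_parcel − T_env = -10.37 − (-15.76) = +5.39°C

+5.39°C (parcel warmer than environment)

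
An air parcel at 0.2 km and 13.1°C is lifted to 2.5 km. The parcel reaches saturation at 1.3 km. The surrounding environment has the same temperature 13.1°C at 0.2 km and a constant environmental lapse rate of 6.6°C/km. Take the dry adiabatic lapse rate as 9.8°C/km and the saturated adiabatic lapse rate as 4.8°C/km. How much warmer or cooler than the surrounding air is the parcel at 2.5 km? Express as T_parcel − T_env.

Parcel:
  Dry to 1300 m: -9.8 × 1.1 km = -10.78°C, so T = 2.32°C.
  Saturated to 2500 m: -4.8 × 1.2 km = -5.76°C, so T = -3.44°C.
Environment:
  Environment to 2500 m: -6.6 × 2.3 km = -15.18°C, so T = -2.08°C.
T_parcel − T_env = -3.44 − (-2.08) = -1.36°C

-1.36°C (parcel cooler than environment)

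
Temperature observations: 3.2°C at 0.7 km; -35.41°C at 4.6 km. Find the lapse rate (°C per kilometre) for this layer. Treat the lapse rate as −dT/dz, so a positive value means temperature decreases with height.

Γ = −ΔT/Δz = (3.2 − (-35.41)) / (4600 − 700) m
  = 38.61°C / 3.9 km = 9.9°C/km

9.9°C/km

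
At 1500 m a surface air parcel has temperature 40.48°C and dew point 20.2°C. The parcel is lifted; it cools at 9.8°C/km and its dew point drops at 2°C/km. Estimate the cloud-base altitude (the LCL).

4100 m

T and T_d converge at 9.8 − 2 = 7.8°C per km
Height above start = (40.48 − 20.2) / 7.8 = 2.6 km
LCL altitude = 1500 m + 2600 m = 4100 m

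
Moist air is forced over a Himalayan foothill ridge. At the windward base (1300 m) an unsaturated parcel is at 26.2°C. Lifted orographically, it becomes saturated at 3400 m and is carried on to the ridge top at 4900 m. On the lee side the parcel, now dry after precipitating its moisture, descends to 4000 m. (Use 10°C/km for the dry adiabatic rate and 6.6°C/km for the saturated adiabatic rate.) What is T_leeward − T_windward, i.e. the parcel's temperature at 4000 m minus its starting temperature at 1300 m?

-21.9°C

Dry to 3400 m: -10 × 2.1 km = -21°C, so T = 5.2°C.
Saturated to 4900 m: -6.6 × 1.5 km = -9.9°C, so T = -4.7°C.
Dry descent to 4000 m: +10 × 0.9 km = +9°C, so T = 4.3°C.
Net change vs windward start: 4.3 − 26.2 = -21.9°C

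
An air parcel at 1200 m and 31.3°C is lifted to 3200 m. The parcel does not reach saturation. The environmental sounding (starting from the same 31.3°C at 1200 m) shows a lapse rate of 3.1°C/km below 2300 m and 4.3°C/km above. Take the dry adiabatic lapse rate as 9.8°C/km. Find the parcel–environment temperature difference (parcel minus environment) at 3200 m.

-12.32°C (parcel cooler than environment)

Parcel:
  Dry to 3200 m: -9.8 × 2 km = -19.6°C, so T = 11.7°C.
Environment:
  Environment, lower layer to 2300 m: -3.1 × 1.1 km = -3.41°C, so T = 27.89°C.
  Environment, upper layer to 3200 m: -4.3 × 0.9 km = -3.87°C, so T = 24.02°C.
T_parcel − T_env = 11.7 − 24.02 = -12.32°C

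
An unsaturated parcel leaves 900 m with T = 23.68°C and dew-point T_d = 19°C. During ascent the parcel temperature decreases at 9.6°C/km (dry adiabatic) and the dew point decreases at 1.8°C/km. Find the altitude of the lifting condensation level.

1500 m

T and T_d converge at 9.6 − 1.8 = 7.8°C per km
Height above start = (23.68 − 19) / 7.8 = 0.6 km
LCL altitude = 900 m + 600 m = 1500 m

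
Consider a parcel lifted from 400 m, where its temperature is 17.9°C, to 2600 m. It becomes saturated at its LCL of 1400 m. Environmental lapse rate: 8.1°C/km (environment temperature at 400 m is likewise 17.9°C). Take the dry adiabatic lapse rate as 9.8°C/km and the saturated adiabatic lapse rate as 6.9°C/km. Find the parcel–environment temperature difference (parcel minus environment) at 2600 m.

Parcel:
  From 400 m to 1400 m (dry): cools by 9.8 × 1 = 9.8°C, giving 8.1°C.
  From 1400 m to 2600 m (saturated): cools by 6.9 × 1.2 = 8.28°C, giving -0.18°C.
Environment:
  From 400 m to 2600 m (environment): cools by 8.1 × 2.2 = 17.82°C, giving 0.08°C.
T_parcel − T_env = -0.18 − 0.08 = -0.26°C

-0.26°C (parcel cooler than environment)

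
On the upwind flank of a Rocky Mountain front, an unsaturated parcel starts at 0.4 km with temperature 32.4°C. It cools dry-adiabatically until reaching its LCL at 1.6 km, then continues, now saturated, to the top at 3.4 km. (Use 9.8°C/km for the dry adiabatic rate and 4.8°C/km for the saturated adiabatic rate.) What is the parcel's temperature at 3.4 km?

12°C

Dry to 1600 m: -9.8 × 1.2 km = -11.76°C, so T = 20.64°C.
Saturated to 3400 m: -4.8 × 1.8 km = -8.64°C, so T = 12°C.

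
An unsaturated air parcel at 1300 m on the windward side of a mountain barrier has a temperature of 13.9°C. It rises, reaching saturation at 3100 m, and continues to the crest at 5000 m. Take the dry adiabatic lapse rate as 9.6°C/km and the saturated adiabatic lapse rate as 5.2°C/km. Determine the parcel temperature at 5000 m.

1300 → 3100 m (dry, 9.6°C/km): ΔT = -9.6 × 1.8 = -17.28°C → T = -3.38°C
3100 → 5000 m (saturated, 5.2°C/km): ΔT = -5.2 × 1.9 = -9.88°C → T = -13.26°C

-13.26°C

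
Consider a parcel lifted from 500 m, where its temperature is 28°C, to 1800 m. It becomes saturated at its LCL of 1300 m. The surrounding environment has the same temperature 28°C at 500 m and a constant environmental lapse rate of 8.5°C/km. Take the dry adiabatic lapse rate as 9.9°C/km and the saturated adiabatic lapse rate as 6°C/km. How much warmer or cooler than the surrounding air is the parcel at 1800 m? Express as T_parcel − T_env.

Parcel:
  Dry to 1300 m: -9.9 × 0.8 km = -7.92°C, so T = 20.08°C.
  Saturated to 1800 m: -6 × 0.5 km = -3°C, so T = 17.08°C.
Environment:
  Environment to 1800 m: -8.5 × 1.3 km = -11.05°C, so T = 16.95°C.
T_parcel − T_env = 17.08 − 16.95 = +0.13°C

+0.13°C (parcel warmer than environment)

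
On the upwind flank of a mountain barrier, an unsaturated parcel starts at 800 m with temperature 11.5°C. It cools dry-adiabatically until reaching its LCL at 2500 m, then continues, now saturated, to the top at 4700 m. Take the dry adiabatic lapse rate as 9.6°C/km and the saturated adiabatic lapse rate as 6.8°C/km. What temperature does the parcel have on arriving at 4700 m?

-19.78°C

From 800 m to 2500 m (dry): cools by 9.6 × 1.7 = 16.32°C, giving -4.82°C.
From 2500 m to 4700 m (saturated): cools by 6.8 × 2.2 = 14.96°C, giving -19.78°C.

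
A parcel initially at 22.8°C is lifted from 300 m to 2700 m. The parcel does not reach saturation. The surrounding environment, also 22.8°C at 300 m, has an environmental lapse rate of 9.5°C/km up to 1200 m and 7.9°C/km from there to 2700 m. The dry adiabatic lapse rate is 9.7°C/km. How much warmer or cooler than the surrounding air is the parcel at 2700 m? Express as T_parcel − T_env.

Parcel:
  From 300 m to 2700 m (dry): cools by 9.7 × 2.4 = 23.28°C, giving -0.48°C.
Environment:
  From 300 m to 1200 m (environment, lower layer): cools by 9.5 × 0.9 = 8.55°C, giving 14.25°C.
  From 1200 m to 2700 m (environment, upper layer): cools by 7.9 × 1.5 = 11.85°C, giving 2.4°C.
T_parcel − T_env = -0.48 − 2.4 = -2.88°C

-2.88°C (parcel cooler than environment)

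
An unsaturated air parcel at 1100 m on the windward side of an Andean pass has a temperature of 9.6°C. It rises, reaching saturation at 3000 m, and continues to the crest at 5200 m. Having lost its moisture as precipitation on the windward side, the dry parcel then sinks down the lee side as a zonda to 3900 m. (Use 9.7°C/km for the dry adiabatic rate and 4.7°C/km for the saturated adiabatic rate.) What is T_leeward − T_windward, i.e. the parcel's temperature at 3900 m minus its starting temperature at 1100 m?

From 1100 m to 3000 m (dry): cools by 9.7 × 1.9 = 18.43°C, giving -8.83°C.
From 3000 m to 5200 m (saturated): cools by 4.7 × 2.2 = 10.34°C, giving -19.17°C.
From 5200 m to 3900 m (dry descent): warms by 9.7 × 1.3 = 12.61°C, giving -6.56°C.
Net change vs windward start: -6.56 − 9.6 = -16.16°C

-16.16°C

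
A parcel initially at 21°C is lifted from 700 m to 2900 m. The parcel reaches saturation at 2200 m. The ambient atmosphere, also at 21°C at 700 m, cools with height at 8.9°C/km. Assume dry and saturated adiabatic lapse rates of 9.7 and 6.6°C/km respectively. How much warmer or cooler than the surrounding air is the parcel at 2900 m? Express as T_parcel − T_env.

Parcel:
  Dry to 2200 m: -9.7 × 1.5 km = -14.55°C, so T = 6.45°C.
  Saturated to 2900 m: -6.6 × 0.7 km = -4.62°C, so T = 1.83°C.
Environment:
  Environment to 2900 m: -8.9 × 2.2 km = -19.58°C, so T = 1.42°C.
T_parcel − T_env = 1.83 − 1.42 = +0.41°C

+0.41°C (parcel warmer than environment)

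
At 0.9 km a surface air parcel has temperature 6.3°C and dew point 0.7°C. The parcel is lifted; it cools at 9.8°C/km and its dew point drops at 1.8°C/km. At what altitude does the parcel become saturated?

1.6 km

T and T_d converge at 9.8 − 1.8 = 8°C per km
Height above start = (6.3 − 0.7) / 8 = 0.7 km
LCL altitude = 900 m + 700 m = 1600 m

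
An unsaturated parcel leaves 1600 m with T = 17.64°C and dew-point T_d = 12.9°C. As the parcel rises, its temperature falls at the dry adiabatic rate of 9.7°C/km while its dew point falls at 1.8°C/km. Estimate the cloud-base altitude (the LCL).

T and T_d converge at 9.7 − 1.8 = 7.9°C per km
Height above start = (17.64 − 12.9) / 7.9 = 0.6 km
LCL altitude = 1600 m + 600 m = 2200 m

2200 m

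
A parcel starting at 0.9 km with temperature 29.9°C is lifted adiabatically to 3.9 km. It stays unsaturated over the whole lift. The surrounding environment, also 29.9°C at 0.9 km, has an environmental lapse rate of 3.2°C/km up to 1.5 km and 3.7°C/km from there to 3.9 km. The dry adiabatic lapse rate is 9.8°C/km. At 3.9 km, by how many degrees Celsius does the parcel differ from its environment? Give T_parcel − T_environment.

-18.6°C (parcel cooler than environment)

Parcel:
  900–3900 m, dry: Δz = 3 km ⇒ ΔT = -29.4°C; T = 0.5°C
Environment:
  900–1500 m, environment, lower layer: Δz = 0.6 km ⇒ ΔT = -1.92°C; T = 27.98°C
  1500–3900 m, environment, upper layer: Δz = 2.4 km ⇒ ΔT = -8.88°C; T = 19.1°C
T_parcel − T_env = 0.5 − 19.1 = -18.6°C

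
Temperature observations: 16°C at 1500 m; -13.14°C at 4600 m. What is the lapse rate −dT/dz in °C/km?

Γ = −ΔT/Δz = (16 − (-13.14)) / (4600 − 1500) m
  = 29.14°C / 3.1 km = 9.4°C/km

9.4°C/km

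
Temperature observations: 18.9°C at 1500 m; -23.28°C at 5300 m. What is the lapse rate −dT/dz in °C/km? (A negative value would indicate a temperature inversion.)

Γ = −ΔT/Δz = (18.9 − (-23.28)) / (5300 − 1500) m
  = 42.18°C / 3.8 km = 11.1°C/km

11.1°C/km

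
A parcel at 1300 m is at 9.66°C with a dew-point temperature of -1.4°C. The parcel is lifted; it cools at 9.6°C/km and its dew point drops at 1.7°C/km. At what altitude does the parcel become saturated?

T and T_d converge at 9.6 − 1.7 = 7.9°C per km
Height above start = (9.66 − (-1.4)) / 7.9 = 1.4 km
LCL altitude = 1300 m + 1400 m = 2700 m

2700 m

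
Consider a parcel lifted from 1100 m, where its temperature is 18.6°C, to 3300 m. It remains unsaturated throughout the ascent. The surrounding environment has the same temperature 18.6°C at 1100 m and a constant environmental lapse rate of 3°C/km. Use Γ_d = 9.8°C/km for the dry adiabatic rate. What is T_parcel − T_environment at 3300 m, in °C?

-14.96°C (parcel cooler than environment)

Parcel:
  From 1100 m to 3300 m (dry): cools by 9.8 × 2.2 = 21.56°C, giving -2.96°C.
Environment:
  From 1100 m to 3300 m (environment): cools by 3 × 2.2 = 6.6°C, giving 12°C.
T_parcel − T_env = -2.96 − 12 = -14.96°C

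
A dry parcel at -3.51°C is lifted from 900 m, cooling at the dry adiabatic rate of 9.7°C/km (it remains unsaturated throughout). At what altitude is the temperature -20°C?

Height above start = (-3.51 − (-20)) / 9.7 = 1.7 km
Altitude = 900 m + 1700 m = 2600 m

2600 m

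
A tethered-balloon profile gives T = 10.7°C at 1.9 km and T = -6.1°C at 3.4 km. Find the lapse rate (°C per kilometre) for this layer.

11.2°C/km

Γ = −ΔT/Δz = (10.7 − (-6.1)) / (3400 − 1900) m
  = 16.8°C / 1.5 km = 11.2°C/km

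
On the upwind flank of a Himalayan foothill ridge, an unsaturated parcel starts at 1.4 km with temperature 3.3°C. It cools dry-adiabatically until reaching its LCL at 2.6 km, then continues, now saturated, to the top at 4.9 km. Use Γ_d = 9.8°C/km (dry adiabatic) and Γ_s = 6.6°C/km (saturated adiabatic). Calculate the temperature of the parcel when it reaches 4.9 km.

1400–2600 m, dry: Δz = 1.2 km ⇒ ΔT = -11.76°C; T = -8.46°C
2600–4900 m, saturated: Δz = 2.3 km ⇒ ΔT = -15.18°C; T = -23.64°C

-23.64°C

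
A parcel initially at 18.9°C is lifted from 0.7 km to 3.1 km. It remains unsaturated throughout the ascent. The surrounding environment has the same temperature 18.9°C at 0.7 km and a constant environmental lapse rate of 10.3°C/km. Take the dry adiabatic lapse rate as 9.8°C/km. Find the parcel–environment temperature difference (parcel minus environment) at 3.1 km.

+1.2°C (parcel warmer than environment)

Parcel:
  From 700 m to 3100 m (dry): cools by 9.8 × 2.4 = 23.52°C, giving -4.62°C.
Environment:
  From 700 m to 3100 m (environment): cools by 10.3 × 2.4 = 24.72°C, giving -5.82°C.
T_parcel − T_env = -4.62 − (-5.82) = +1.2°C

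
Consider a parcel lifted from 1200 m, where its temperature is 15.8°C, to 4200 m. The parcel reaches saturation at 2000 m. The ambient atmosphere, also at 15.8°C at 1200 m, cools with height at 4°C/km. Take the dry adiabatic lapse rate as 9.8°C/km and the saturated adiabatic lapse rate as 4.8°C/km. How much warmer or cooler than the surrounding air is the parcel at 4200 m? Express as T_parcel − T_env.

Parcel:
  1200–2000 m, dry: Δz = 0.8 km ⇒ ΔT = -7.84°C; T = 7.96°C
  2000–4200 m, saturated: Δz = 2.2 km ⇒ ΔT = -10.56°C; T = -2.6°C
Environment:
  1200–4200 m, environment: Δz = 3 km ⇒ ΔT = -12°C; T = 3.8°C
T_parcel − T_env = -2.6 − 3.8 = -6.4°C

-6.4°C (parcel cooler than environment)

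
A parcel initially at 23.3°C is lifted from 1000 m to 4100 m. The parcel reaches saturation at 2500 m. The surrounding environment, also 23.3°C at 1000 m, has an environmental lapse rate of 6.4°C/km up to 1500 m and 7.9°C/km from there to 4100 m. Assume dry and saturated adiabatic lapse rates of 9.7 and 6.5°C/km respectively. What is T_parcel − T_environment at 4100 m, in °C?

Parcel:
  1000–2500 m, dry: Δz = 1.5 km ⇒ ΔT = -14.55°C; T = 8.75°C
  2500–4100 m, saturated: Δz = 1.6 km ⇒ ΔT = -10.4°C; T = -1.65°C
Environment:
  1000–1500 m, environment, lower layer: Δz = 0.5 km ⇒ ΔT = -3.2°C; T = 20.1°C
  1500–4100 m, environment, upper layer: Δz = 2.6 km ⇒ ΔT = -20.54°C; T = -0.44°C
T_parcel − T_env = -1.65 − (-0.44) = -1.21°C

-1.21°C (parcel cooler than environment)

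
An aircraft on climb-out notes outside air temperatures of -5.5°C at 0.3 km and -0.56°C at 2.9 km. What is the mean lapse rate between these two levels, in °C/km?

-1.9°C/km

Γ = −ΔT/Δz = (-5.5 − (-0.56)) / (2900 − 300) m
  = -4.94°C / 2.6 km = -1.9°C/km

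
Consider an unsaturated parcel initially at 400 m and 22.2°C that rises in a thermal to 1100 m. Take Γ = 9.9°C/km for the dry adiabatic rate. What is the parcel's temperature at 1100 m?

400 → 1100 m (dry adiabatic, 9.9°C/km): ΔT = -9.9 × 0.7 = -6.93°C → T = 15.27°C

15.27°C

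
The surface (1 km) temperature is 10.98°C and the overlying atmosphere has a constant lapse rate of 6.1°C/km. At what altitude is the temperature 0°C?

2.8 km

Height above start = (10.98 − 0) / 6.1 = 1.8 km
Altitude = 1000 m + 1800 m = 2800 m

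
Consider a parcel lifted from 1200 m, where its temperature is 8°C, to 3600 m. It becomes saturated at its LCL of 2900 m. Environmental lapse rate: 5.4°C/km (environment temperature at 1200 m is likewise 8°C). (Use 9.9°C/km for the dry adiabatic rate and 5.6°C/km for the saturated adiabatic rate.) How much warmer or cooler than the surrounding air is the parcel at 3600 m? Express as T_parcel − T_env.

-7.79°C (parcel cooler than environment)

Parcel:
  Dry to 2900 m: -9.9 × 1.7 km = -16.83°C, so T = -8.83°C.
  Saturated to 3600 m: -5.6 × 0.7 km = -3.92°C, so T = -12.75°C.
Environment:
  Environment to 3600 m: -5.4 × 2.4 km = -12.96°C, so T = -4.96°C.
T_parcel − T_env = -12.75 − (-4.96) = -7.79°C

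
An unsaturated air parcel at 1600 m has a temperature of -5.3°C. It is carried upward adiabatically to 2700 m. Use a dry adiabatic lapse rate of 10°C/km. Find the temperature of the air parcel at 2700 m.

-16.3°C

Dry adiabatic to 2700 m: -10 × 1.1 km = -11°C, so T = -16.3°C.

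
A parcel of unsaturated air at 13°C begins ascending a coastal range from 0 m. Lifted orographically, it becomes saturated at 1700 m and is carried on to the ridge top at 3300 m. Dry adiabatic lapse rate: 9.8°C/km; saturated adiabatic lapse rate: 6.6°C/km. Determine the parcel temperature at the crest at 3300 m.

0 → 1700 m (dry, 9.8°C/km): ΔT = -9.8 × 1.7 = -16.66°C → T = -3.66°C
1700 → 3300 m (saturated, 6.6°C/km): ΔT = -6.6 × 1.6 = -10.56°C → T = -14.22°C

-14.22°C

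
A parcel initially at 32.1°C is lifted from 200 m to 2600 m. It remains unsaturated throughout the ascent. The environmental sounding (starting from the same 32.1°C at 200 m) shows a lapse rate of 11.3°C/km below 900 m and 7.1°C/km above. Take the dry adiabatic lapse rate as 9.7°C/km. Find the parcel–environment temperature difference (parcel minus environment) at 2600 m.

Parcel:
  200–2600 m, dry: Δz = 2.4 km ⇒ ΔT = -23.28°C; T = 8.82°C
Environment:
  200–900 m, environment, lower layer: Δz = 0.7 km ⇒ ΔT = -7.91°C; T = 24.19°C
  900–2600 m, environment, upper layer: Δz = 1.7 km ⇒ ΔT = -12.07°C; T = 12.12°C
T_parcel − T_env = 8.82 − 12.12 = -3.3°C

-3.3°C (parcel cooler than environment)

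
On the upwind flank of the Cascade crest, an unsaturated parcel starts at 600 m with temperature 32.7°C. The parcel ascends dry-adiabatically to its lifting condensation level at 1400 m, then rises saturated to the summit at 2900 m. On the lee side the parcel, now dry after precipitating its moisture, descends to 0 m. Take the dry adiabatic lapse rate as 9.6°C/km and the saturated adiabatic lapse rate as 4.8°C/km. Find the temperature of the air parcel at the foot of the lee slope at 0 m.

45.66°C

Dry to 1400 m: -9.6 × 0.8 km = -7.68°C, so T = 25.02°C.
Saturated to 2900 m: -4.8 × 1.5 km = -7.2°C, so T = 17.82°C.
Dry descent to 0 m: +9.6 × 2.9 km = +27.84°C, so T = 45.66°C.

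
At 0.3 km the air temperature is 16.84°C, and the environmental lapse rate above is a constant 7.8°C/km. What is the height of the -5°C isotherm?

3.1 km

Height above start = (16.84 − (-5)) / 7.8 = 2.8 km
Altitude = 300 m + 2800 m = 3100 m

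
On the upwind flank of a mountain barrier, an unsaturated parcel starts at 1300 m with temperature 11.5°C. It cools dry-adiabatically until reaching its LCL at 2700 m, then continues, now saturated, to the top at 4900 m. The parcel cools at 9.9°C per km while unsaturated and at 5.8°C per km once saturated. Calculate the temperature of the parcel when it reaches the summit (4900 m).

-15.12°C

From 1300 m to 2700 m (dry): cools by 9.9 × 1.4 = 13.86°C, giving -2.36°C.
From 2700 m to 4900 m (saturated): cools by 5.8 × 2.2 = 12.76°C, giving -15.12°C.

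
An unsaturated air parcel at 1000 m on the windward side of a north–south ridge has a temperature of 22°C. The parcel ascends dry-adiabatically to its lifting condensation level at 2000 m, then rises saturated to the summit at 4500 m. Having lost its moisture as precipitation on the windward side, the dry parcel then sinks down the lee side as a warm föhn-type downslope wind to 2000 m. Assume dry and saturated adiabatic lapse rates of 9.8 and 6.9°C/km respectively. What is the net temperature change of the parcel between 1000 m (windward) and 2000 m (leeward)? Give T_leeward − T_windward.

1000 → 2000 m (dry, 9.8°C/km): ΔT = -9.8 × 1 = -9.8°C → T = 12.2°C
2000 → 4500 m (saturated, 6.9°C/km): ΔT = -6.9 × 2.5 = -17.25°C → T = -5.05°C
4500 → 2000 m (dry descent, 9.8°C/km): ΔT = +9.8 × 2.5 = +24.5°C → T = 19.45°C
Net change vs windward start: 19.45 − 22 = -2.55°C

-2.55°C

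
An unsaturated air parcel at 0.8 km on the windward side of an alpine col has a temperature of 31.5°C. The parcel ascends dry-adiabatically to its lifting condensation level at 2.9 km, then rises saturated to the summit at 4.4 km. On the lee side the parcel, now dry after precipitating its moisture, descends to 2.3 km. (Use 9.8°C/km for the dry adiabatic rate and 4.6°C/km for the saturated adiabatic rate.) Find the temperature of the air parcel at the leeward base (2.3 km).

800 → 2900 m (dry, 9.8°C/km): ΔT = -9.8 × 2.1 = -20.58°C → T = 10.92°C
2900 → 4400 m (saturated, 4.6°C/km): ΔT = -4.6 × 1.5 = -6.9°C → T = 4.02°C
4400 → 2300 m (dry descent, 9.8°C/km): ΔT = +9.8 × 2.1 = +20.58°C → T = 24.6°C

24.6°C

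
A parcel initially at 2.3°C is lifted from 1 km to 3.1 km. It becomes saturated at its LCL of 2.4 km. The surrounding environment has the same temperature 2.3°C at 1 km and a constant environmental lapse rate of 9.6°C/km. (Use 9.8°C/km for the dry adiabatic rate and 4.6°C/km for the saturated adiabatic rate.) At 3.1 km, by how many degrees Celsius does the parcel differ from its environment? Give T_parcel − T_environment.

Parcel:
  Dry to 2400 m: -9.8 × 1.4 km = -13.72°C, so T = -11.42°C.
  Saturated to 3100 m: -4.6 × 0.7 km = -3.22°C, so T = -14.64°C.
Environment:
  Environment to 3100 m: -9.6 × 2.1 km = -20.16°C, so T = -17.86°C.
T_parcel − T_env = -14.64 − (-17.86) = +3.22°C

+3.22°C (parcel warmer than environment)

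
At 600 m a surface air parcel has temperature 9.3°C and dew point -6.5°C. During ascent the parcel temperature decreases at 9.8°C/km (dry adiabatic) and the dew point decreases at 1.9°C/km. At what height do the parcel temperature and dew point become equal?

T and T_d converge at 9.8 − 1.9 = 7.9°C per km
Height above start = (9.3 − (-6.5)) / 7.9 = 2 km
LCL altitude = 600 m + 2000 m = 2600 m

2600 m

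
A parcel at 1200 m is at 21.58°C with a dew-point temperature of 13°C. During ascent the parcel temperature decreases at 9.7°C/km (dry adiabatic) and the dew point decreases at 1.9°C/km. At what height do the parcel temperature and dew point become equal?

2300 m

T and T_d converge at 9.7 − 1.9 = 7.8°C per km
Height above start = (21.58 − 13) / 7.8 = 1.1 km
LCL altitude = 1200 m + 1100 m = 2300 m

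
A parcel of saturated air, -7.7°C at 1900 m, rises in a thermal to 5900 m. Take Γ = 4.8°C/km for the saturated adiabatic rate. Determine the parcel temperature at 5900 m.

-26.9°C

From 1900 m to 5900 m (saturated adiabatic): cools by 4.8 × 4 = 19.2°C, giving -26.9°C.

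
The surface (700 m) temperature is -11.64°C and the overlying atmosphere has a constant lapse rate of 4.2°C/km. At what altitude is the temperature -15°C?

1500 m

Height above start = (-11.64 − (-15)) / 4.2 = 0.8 km
Altitude = 700 m + 800 m = 1500 m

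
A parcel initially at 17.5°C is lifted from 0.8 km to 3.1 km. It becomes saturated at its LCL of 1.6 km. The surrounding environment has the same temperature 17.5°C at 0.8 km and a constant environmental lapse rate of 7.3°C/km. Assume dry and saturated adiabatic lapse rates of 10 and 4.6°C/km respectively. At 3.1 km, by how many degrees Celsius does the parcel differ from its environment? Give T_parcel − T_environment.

Parcel:
  800–1600 m, dry: Δz = 0.8 km ⇒ ΔT = -8°C; T = 9.5°C
  1600–3100 m, saturated: Δz = 1.5 km ⇒ ΔT = -6.9°C; T = 2.6°C
Environment:
  800–3100 m, environment: Δz = 2.3 km ⇒ ΔT = -16.79°C; T = 0.71°C
T_parcel − T_env = 2.6 − 0.71 = +1.89°C

+1.89°C (parcel warmer than environment)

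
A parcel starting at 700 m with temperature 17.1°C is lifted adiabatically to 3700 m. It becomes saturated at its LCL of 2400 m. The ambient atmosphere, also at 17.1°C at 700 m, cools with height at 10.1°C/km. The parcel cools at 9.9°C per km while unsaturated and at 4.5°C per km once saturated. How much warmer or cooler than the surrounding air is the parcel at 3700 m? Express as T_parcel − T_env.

+7.62°C (parcel warmer than environment)

Parcel:
  Dry to 2400 m: -9.9 × 1.7 km = -16.83°C, so T = 0.27°C.
  Saturated to 3700 m: -4.5 × 1.3 km = -5.85°C, so T = -5.58°C.
Environment:
  Environment to 3700 m: -10.1 × 3 km = -30.3°C, so T = -13.2°C.
T_parcel − T_env = -5.58 − (-13.2) = +7.62°C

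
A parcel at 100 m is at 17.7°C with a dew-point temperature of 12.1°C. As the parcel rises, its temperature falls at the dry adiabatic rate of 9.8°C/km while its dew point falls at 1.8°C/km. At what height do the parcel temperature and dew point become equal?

T and T_d converge at 9.8 − 1.8 = 8°C per km
Height above start = (17.7 − 12.1) / 8 = 0.7 km
LCL altitude = 100 m + 700 m = 800 m

800 m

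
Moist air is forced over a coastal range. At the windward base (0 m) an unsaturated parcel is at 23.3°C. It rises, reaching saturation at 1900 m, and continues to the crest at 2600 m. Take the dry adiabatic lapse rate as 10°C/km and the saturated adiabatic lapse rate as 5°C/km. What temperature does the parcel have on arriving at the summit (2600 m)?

Dry to 1900 m: -10 × 1.9 km = -19°C, so T = 4.3°C.
Saturated to 2600 m: -5 × 0.7 km = -3.5°C, so T = 0.8°C.

0.8°C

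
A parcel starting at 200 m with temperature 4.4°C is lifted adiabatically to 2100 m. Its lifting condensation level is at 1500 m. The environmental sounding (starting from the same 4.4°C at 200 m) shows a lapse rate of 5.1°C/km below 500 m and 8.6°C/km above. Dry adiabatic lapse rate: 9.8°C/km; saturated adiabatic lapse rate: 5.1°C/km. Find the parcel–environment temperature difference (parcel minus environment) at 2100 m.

-0.51°C (parcel cooler than environment)

Parcel:
  From 200 m to 1500 m (dry): cools by 9.8 × 1.3 = 12.74°C, giving -8.34°C.
  From 1500 m to 2100 m (saturated): cools by 5.1 × 0.6 = 3.06°C, giving -11.4°C.
Environment:
  From 200 m to 500 m (environment, lower layer): cools by 5.1 × 0.3 = 1.53°C, giving 2.87°C.
  From 500 m to 2100 m (environment, upper layer): cools by 8.6 × 1.6 = 13.76°C, giving -10.89°C.
T_parcel − T_env = -11.4 − (-10.89) = -0.51°C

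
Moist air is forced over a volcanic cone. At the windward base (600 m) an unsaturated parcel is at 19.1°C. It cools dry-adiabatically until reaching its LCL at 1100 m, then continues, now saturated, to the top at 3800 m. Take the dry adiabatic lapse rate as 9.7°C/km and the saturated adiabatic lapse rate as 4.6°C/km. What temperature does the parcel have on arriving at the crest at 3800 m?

600–1100 m, dry: Δz = 0.5 km ⇒ ΔT = -4.85°C; T = 14.25°C
1100–3800 m, saturated: Δz = 2.7 km ⇒ ΔT = -12.42°C; T = 1.83°C

1.83°C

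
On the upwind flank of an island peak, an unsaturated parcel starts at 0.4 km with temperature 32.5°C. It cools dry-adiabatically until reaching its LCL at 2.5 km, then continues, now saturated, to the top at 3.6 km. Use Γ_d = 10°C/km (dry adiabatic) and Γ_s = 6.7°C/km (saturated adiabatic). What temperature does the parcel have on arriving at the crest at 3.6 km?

4.13°C

From 400 m to 2500 m (dry): cools by 10 × 2.1 = 21°C, giving 11.5°C.
From 2500 m to 3600 m (saturated): cools by 6.7 × 1.1 = 7.37°C, giving 4.13°C.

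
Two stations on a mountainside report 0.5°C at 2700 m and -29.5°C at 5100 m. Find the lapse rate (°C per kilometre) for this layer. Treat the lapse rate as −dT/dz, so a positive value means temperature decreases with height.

12.5°C/km

Γ = −ΔT/Δz = (0.5 − (-29.5)) / (5100 − 2700) m
  = 30°C / 2.4 km = 12.5°C/km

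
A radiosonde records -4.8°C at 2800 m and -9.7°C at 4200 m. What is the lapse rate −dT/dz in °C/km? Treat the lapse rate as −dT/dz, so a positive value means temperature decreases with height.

Γ = −ΔT/Δz = (-4.8 − (-9.7)) / (4200 − 2800) m
  = 4.9°C / 1.4 km = 3.5°C/km

3.5°C/km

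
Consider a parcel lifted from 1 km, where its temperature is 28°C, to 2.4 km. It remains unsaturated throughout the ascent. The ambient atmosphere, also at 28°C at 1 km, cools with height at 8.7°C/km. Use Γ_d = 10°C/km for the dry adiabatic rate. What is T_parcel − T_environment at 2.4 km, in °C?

Parcel:
  Dry to 2400 m: -10 × 1.4 km = -14°C, so T = 14°C.
Environment:
  Environment to 2400 m: -8.7 × 1.4 km = -12.18°C, so T = 15.82°C.
T_parcel − T_env = 14 − 15.82 = -1.82°C

-1.82°C (parcel cooler than environment)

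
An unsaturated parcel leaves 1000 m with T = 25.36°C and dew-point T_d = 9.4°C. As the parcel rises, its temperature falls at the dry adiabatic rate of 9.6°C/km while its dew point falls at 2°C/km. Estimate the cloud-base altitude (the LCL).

3100 m

T and T_d converge at 9.6 − 2 = 7.6°C per km
Height above start = (25.36 − 9.4) / 7.6 = 2.1 km
LCL altitude = 1000 m + 2100 m = 3100 m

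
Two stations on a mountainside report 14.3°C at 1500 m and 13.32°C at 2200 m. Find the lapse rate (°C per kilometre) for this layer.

1.4°C/km

Γ = −ΔT/Δz = (14.3 − 13.32) / (2200 − 1500) m
  = 0.98°C / 0.7 km = 1.4°C/km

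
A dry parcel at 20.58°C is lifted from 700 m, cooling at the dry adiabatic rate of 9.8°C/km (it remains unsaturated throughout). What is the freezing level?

2800 m

Height above start = (20.58 − 0) / 9.8 = 2.1 km
Altitude = 700 m + 2100 m = 2800 m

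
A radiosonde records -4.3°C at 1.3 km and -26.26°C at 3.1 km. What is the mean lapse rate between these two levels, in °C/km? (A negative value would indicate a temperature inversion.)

Γ = −ΔT/Δz = (-4.3 − (-26.26)) / (3100 − 1300) m
  = 21.96°C / 1.8 km = 12.2°C/km

12.2°C/km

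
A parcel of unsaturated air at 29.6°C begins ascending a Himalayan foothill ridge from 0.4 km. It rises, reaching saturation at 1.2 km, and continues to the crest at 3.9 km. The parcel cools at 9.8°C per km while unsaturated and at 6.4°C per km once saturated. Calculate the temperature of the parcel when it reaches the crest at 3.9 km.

Dry to 1200 m: -9.8 × 0.8 km = -7.84°C, so T = 21.76°C.
Saturated to 3900 m: -6.4 × 2.7 km = -17.28°C, so T = 4.48°C.

4.48°C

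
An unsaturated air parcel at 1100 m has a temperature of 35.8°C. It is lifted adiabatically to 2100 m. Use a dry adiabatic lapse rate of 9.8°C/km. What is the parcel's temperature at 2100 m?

From 1100 m to 2100 m (dry adiabatic): cools by 9.8 × 1 = 9.8°C, giving 26°C.

26°C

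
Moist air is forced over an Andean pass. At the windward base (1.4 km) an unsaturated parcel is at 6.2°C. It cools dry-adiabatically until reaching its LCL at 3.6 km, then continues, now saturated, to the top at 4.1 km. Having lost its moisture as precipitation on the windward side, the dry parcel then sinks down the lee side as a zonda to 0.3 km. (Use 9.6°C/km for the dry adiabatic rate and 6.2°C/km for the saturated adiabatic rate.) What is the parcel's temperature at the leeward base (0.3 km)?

18.46°C

1400 → 3600 m (dry, 9.6°C/km): ΔT = -9.6 × 2.2 = -21.12°C → T = -14.92°C
3600 → 4100 m (saturated, 6.2°C/km): ΔT = -6.2 × 0.5 = -3.1°C → T = -18.02°C
4100 → 300 m (dry descent, 9.6°C/km): ΔT = +9.6 × 3.8 = +36.48°C → T = 18.46°C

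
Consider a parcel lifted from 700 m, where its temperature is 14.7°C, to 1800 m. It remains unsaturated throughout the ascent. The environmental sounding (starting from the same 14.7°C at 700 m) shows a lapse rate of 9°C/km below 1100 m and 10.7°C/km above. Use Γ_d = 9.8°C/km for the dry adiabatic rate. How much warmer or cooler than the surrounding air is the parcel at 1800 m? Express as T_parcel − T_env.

Parcel:
  Dry to 1800 m: -9.8 × 1.1 km = -10.78°C, so T = 3.92°C.
Environment:
  Environment, lower layer to 1100 m: -9 × 0.4 km = -3.6°C, so T = 11.1°C.
  Environment, upper layer to 1800 m: -10.7 × 0.7 km = -7.49°C, so T = 3.61°C.
T_parcel − T_env = 3.92 − 3.61 = +0.31°C

+0.31°C (parcel warmer than environment)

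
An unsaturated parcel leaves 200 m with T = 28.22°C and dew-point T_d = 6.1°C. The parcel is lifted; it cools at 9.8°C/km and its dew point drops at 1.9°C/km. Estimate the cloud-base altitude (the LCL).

T and T_d converge at 9.8 − 1.9 = 7.9°C per km
Height above start = (28.22 − 6.1) / 7.9 = 2.8 km
LCL altitude = 200 m + 2800 m = 3000 m

3000 m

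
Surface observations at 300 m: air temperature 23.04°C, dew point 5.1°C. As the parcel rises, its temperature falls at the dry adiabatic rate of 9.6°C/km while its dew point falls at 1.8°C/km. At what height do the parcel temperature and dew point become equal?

T and T_d converge at 9.6 − 1.8 = 7.8°C per km
Height above start = (23.04 − 5.1) / 7.8 = 2.3 km
LCL altitude = 300 m + 2300 m = 2600 m

2600 m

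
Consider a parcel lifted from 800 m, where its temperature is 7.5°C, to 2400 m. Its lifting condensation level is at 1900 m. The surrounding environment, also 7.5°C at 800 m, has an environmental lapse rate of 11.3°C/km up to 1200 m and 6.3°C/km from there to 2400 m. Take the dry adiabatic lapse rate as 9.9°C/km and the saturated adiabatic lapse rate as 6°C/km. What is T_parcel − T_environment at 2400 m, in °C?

Parcel:
  800 → 1900 m (dry, 9.9°C/km): ΔT = -9.9 × 1.1 = -10.89°C → T = -3.39°C
  1900 → 2400 m (saturated, 6°C/km): ΔT = -6 × 0.5 = -3°C → T = -6.39°C
Environment:
  800 → 1200 m (environment, lower layer, 11.3°C/km): ΔT = -11.3 × 0.4 = -4.52°C → T = 2.98°C
  1200 → 2400 m (environment, upper layer, 6.3°C/km): ΔT = -6.3 × 1.2 = -7.56°C → T = -4.58°C
T_parcel − T_env = -6.39 − (-4.58) = -1.81°C

-1.81°C (parcel cooler than environment)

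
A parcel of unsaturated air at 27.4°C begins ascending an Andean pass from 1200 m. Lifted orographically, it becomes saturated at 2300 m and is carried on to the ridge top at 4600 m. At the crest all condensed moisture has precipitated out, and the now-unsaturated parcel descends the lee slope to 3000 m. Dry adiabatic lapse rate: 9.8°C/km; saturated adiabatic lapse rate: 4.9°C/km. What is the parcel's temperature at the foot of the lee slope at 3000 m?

21.03°C

1200 → 2300 m (dry, 9.8°C/km): ΔT = -9.8 × 1.1 = -10.78°C → T = 16.62°C
2300 → 4600 m (saturated, 4.9°C/km): ΔT = -4.9 × 2.3 = -11.27°C → T = 5.35°C
4600 → 3000 m (dry descent, 9.8°C/km): ΔT = +9.8 × 1.6 = +15.68°C → T = 21.03°C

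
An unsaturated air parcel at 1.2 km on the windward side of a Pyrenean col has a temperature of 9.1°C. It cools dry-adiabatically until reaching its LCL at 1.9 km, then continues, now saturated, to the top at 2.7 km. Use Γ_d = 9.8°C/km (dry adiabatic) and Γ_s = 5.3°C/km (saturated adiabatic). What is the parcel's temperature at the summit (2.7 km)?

-2°C

From 1200 m to 1900 m (dry): cools by 9.8 × 0.7 = 6.86°C, giving 2.24°C.
From 1900 m to 2700 m (saturated): cools by 5.3 × 0.8 = 4.24°C, giving -2°C.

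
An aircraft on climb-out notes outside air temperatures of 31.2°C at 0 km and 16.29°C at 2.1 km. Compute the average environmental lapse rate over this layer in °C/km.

Γ = −ΔT/Δz = (31.2 − 16.29) / (2100 − 0) m
  = 14.91°C / 2.1 km = 7.1°C/km

7.1°C/km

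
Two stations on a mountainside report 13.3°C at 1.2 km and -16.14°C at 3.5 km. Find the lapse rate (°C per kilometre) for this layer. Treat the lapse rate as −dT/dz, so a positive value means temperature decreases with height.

Γ = −ΔT/Δz = (13.3 − (-16.14)) / (3500 − 1200) m
  = 29.44°C / 2.3 km = 12.8°C/km

12.8°C/km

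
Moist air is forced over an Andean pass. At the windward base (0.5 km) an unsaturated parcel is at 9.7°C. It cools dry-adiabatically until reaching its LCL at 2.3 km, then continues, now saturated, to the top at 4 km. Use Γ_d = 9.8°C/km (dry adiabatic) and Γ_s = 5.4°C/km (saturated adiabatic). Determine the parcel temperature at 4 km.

500 → 2300 m (dry, 9.8°C/km): ΔT = -9.8 × 1.8 = -17.64°C → T = -7.94°C
2300 → 4000 m (saturated, 5.4°C/km): ΔT = -5.4 × 1.7 = -9.18°C → T = -17.12°C

-17.12°C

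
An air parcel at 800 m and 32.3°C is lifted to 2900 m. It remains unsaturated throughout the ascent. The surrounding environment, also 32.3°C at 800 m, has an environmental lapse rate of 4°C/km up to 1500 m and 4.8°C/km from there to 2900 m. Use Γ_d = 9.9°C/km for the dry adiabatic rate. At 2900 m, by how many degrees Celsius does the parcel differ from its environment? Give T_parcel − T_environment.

Parcel:
  Dry to 2900 m: -9.9 × 2.1 km = -20.79°C, so T = 11.51°C.
Environment:
  Environment, lower layer to 1500 m: -4 × 0.7 km = -2.8°C, so T = 29.5°C.
  Environment, upper layer to 2900 m: -4.8 × 1.4 km = -6.72°C, so T = 22.78°C.
T_parcel − T_env = 11.51 − 22.78 = -11.27°C

-11.27°C (parcel cooler than environment)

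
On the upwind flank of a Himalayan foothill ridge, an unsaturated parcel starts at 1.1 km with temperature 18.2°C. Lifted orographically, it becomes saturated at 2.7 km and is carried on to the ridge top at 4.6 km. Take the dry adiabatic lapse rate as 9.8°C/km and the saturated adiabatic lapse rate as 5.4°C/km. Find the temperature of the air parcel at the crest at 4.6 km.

-7.74°C

From 1100 m to 2700 m (dry): cools by 9.8 × 1.6 = 15.68°C, giving 2.52°C.
From 2700 m to 4600 m (saturated): cools by 5.4 × 1.9 = 10.26°C, giving -7.74°C.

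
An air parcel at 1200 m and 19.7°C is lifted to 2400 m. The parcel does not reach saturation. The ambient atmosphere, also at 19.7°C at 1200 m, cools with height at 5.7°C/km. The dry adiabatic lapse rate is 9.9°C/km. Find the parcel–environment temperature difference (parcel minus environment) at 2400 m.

-5.04°C (parcel cooler than environment)

Parcel:
  1200 → 2400 m (dry, 9.9°C/km): ΔT = -9.9 × 1.2 = -11.88°C → T = 7.82°C
Environment:
  1200 → 2400 m (environment, 5.7°C/km): ΔT = -5.7 × 1.2 = -6.84°C → T = 12.86°C
T_parcel − T_env = 7.82 − 12.86 = -5.04°C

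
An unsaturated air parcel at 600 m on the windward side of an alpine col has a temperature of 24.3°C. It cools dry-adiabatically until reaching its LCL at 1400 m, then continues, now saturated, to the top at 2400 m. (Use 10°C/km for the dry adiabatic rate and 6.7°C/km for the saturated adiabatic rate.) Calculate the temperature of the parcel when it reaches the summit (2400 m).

9.6°C

600–1400 m, dry: Δz = 0.8 km ⇒ ΔT = -8°C; T = 16.3°C
1400–2400 m, saturated: Δz = 1 km ⇒ ΔT = -6.7°C; T = 9.6°C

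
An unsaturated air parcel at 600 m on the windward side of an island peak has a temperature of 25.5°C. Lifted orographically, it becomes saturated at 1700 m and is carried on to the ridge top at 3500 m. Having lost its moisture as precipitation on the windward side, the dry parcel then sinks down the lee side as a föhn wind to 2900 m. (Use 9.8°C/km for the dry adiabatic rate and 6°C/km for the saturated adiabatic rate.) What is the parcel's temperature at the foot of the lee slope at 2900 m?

From 600 m to 1700 m (dry): cools by 9.8 × 1.1 = 10.78°C, giving 14.72°C.
From 1700 m to 3500 m (saturated): cools by 6 × 1.8 = 10.8°C, giving 3.92°C.
From 3500 m to 2900 m (dry descent): warms by 9.8 × 0.6 = 5.88°C, giving 9.8°C.

9.8°C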